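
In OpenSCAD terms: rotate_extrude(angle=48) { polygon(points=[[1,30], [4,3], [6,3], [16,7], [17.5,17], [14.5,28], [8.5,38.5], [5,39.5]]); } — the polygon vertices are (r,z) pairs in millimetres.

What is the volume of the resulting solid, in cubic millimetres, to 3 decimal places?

Profile (r,z), 8 vertices: (1,30) (4,3) (6,3) (16,7) (17.5,17) (14.5,28) (8.5,38.5) (5,39.5)
edge 0: (1,30)→(4,3)  cross = 1·3 − 4·30 = -117.0000; (r_i+r_j)·cross = 5·-117.0000 = -585.0000
edge 1: (4,3)→(6,3)  cross = 4·3 − 6·3 = -6.0000; (r_i+r_j)·cross = 10·-6.0000 = -60.0000
edge 2: (6,3)→(16,7)  cross = 6·7 − 16·3 = -6.0000; (r_i+r_j)·cross = 22·-6.0000 = -132.0000
edge 3: (16,7)→(17.5,17)  cross = 16·17 − 17.5·7 = 149.5000; (r_i+r_j)·cross = 33.5·149.5000 = 5008.2500
edge 4: (17.5,17)→(14.5,28)  cross = 17.5·28 − 14.5·17 = 243.5000; (r_i+r_j)·cross = 32·243.5000 = 7792.0000
edge 5: (14.5,28)→(8.5,38.5)  cross = 14.5·38.5 − 8.5·28 = 320.2500; (r_i+r_j)·cross = 23·320.2500 = 7365.7500
edge 6: (8.5,38.5)→(5,39.5)  cross = 8.5·39.5 − 5·38.5 = 143.2500; (r_i+r_j)·cross = 13.5·143.2500 = 1933.8750
edge 7: (5,39.5)→(1,30)  cross = 5·30 − 1·39.5 = 110.5000; (r_i+r_j)·cross = 6·110.5000 = 663.0000
Σcross = 838.0000 → A = |Σcross|/2 = 419.0000 mm²
Σ(r_i+r_j)·cross = 21985.8750 → first moment M = |Σ|/6 = 3664.3125
R_c = M/A = 3664.3125/419.0000 = 8.7454 mm
θ = 48° = 0.837758 rad
V = θ·R_c·A = 0.837758·8.7454·419.0000 = 3069.807 mm³

Volume = 3069.807 mm³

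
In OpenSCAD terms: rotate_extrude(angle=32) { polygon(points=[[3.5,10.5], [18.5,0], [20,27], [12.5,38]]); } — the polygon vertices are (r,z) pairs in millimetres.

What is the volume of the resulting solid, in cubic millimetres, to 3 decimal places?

Profile (r,z), 4 vertices: (3.5,10.5) (18.5,0) (20,27) (12.5,38)
edge 0: (3.5,10.5)→(18.5,0)  cross = 3.5·0 − 18.5·10.5 = -194.2500; (r_i+r_j)·cross = 22·-194.2500 = -4273.5000
edge 1: (18.5,0)→(20,27)  cross = 18.5·27 − 20·0 = 499.5000; (r_i+r_j)·cross = 38.5·499.5000 = 19230.7500
edge 2: (20,27)→(12.5,38)  cross = 20·38 − 12.5·27 = 422.5000; (r_i+r_j)·cross = 32.5·422.5000 = 13731.2500
edge 3: (12.5,38)→(3.5,10.5)  cross = 12.5·10.5 − 3.5·38 = -1.7500; (r_i+r_j)·cross = 16·-1.7500 = -28.0000
Σcross = 726.0000 → A = |Σcross|/2 = 363.0000 mm²
Σ(r_i+r_j)·cross = 28660.5000 → first moment M = |Σ|/6 = 4776.7500
R_c = M/A = 4776.7500/363.0000 = 13.1591 mm
θ = 32° = 0.558505 rad
V = θ·R_c·A = 0.558505·13.1591·363.0000 = 2667.840 mm³

Volume = 2667.840 mm³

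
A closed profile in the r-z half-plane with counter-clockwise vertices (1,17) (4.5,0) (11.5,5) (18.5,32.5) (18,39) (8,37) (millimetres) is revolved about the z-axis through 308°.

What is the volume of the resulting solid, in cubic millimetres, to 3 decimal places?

Profile (r,z), 6 vertices: (1,17) (4.5,0) (11.5,5) (18.5,32.5) (18,39) (8,37)
edge 0: (1,17)→(4.5,0)  cross = 1·0 − 4.5·17 = -76.5000; (r_i+r_j)·cross = 5.5·-76.5000 = -420.7500
edge 1: (4.5,0)→(11.5,5)  cross = 4.5·5 − 11.5·0 = 22.5000; (r_i+r_j)·cross = 16·22.5000 = 360.0000
edge 2: (11.5,5)→(18.5,32.5)  cross = 11.5·32.5 − 18.5·5 = 281.2500; (r_i+r_j)·cross = 30·281.2500 = 8437.5000
edge 3: (18.5,32.5)→(18,39)  cross = 18.5·39 − 18·32.5 = 136.5000; (r_i+r_j)·cross = 36.5·136.5000 = 4982.2500
edge 4: (18,39)→(8,37)  cross = 18·37 − 8·39 = 354.0000; (r_i+r_j)·cross = 26·354.0000 = 9204.0000
edge 5: (8,37)→(1,17)  cross = 8·17 − 1·37 = 99.0000; (r_i+r_j)·cross = 9·99.0000 = 891.0000
Σcross = 816.7500 → A = |Σcross|/2 = 408.3750 mm²
Σ(r_i+r_j)·cross = 23454.0000 → first moment M = |Σ|/6 = 3909.0000
R_c = M/A = 3909.0000/408.3750 = 9.5721 mm
θ = 308° = 5.375614 rad
V = θ·R_c·A = 5.375614·9.5721·408.3750 = 21013.276 mm³

Volume = 21013.276 mm³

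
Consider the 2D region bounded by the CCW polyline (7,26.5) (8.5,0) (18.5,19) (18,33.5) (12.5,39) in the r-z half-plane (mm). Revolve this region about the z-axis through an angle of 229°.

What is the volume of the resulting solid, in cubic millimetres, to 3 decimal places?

Profile (r,z), 5 vertices: (7,26.5) (8.5,0) (18.5,19) (18,33.5) (12.5,39)
edge 0: (7,26.5)→(8.5,0)  cross = 7·0 − 8.5·26.5 = -225.2500; (r_i+r_j)·cross = 15.5·-225.2500 = -3491.3750
edge 1: (8.5,0)→(18.5,19)  cross = 8.5·19 − 18.5·0 = 161.5000; (r_i+r_j)·cross = 27·161.5000 = 4360.5000
edge 2: (18.5,19)→(18,33.5)  cross = 18.5·33.5 − 18·19 = 277.7500; (r_i+r_j)·cross = 36.5·277.7500 = 10137.8750
edge 3: (18,33.5)→(12.5,39)  cross = 18·39 − 12.5·33.5 = 283.2500; (r_i+r_j)·cross = 30.5·283.2500 = 8639.1250
edge 4: (12.5,39)→(7,26.5)  cross = 12.5·26.5 − 7·39 = 58.2500; (r_i+r_j)·cross = 19.5·58.2500 = 1135.8750
Σcross = 555.5000 → A = |Σcross|/2 = 277.7500 mm²
Σ(r_i+r_j)·cross = 20782.0000 → first moment M = |Σ|/6 = 3463.6667
R_c = M/A = 3463.6667/277.7500 = 12.4704 mm
θ = 229° = 3.996804 rad
V = θ·R_c·A = 3.996804·12.4704·277.7500 = 13843.597 mm³

Volume = 13843.597 mm³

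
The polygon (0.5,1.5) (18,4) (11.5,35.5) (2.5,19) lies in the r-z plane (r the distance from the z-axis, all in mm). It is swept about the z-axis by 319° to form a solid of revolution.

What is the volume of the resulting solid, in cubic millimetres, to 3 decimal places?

Profile (r,z), 4 vertices: (0.5,1.5) (18,4) (11.5,35.5) (2.5,19)
edge 0: (0.5,1.5)→(18,4)  cross = 0.5·4 − 18·1.5 = -25.0000; (r_i+r_j)·cross = 18.5·-25.0000 = -462.5000
edge 1: (18,4)→(11.5,35.5)  cross = 18·35.5 − 11.5·4 = 593.0000; (r_i+r_j)·cross = 29.5·593.0000 = 17493.5000
edge 2: (11.5,35.5)→(2.5,19)  cross = 11.5·19 − 2.5·35.5 = 129.7500; (r_i+r_j)·cross = 14·129.7500 = 1816.5000
edge 3: (2.5,19)→(0.5,1.5)  cross = 2.5·1.5 − 0.5·19 = -5.7500; (r_i+r_j)·cross = 3·-5.7500 = -17.2500
Σcross = 692.0000 → A = |Σcross|/2 = 346.0000 mm²
Σ(r_i+r_j)·cross = 18830.2500 → first moment M = |Σ|/6 = 3138.3750
R_c = M/A = 3138.3750/346.0000 = 9.0704 mm
θ = 319° = 5.567600 rad
V = θ·R_c·A = 5.567600·9.0704·346.0000 = 17473.218 mm³

Volume = 17473.218 mm³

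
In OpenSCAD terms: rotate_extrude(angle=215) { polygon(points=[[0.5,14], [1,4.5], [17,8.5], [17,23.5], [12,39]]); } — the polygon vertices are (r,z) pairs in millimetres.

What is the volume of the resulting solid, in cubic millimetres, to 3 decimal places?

Profile (r,z), 5 vertices: (0.5,14) (1,4.5) (17,8.5) (17,23.5) (12,39)
edge 0: (0.5,14)→(1,4.5)  cross = 0.5·4.5 − 1·14 = -11.7500; (r_i+r_j)·cross = 1.5·-11.7500 = -17.6250
edge 1: (1,4.5)→(17,8.5)  cross = 1·8.5 − 17·4.5 = -68.0000; (r_i+r_j)·cross = 18·-68.0000 = -1224.0000
edge 2: (17,8.5)→(17,23.5)  cross = 17·23.5 − 17·8.5 = 255.0000; (r_i+r_j)·cross = 34·255.0000 = 8670.0000
edge 3: (17,23.5)→(12,39)  cross = 17·39 − 12·23.5 = 381.0000; (r_i+r_j)·cross = 29·381.0000 = 11049.0000
edge 4: (12,39)→(0.5,14)  cross = 12·14 − 0.5·39 = 148.5000; (r_i+r_j)·cross = 12.5·148.5000 = 1856.2500
Σcross = 704.7500 → A = |Σcross|/2 = 352.3750 mm²
Σ(r_i+r_j)·cross = 20333.6250 → first moment M = |Σ|/6 = 3388.9375
R_c = M/A = 3388.9375/352.3750 = 9.6174 mm
θ = 215° = 3.752458 rad
V = θ·R_c·A = 3.752458·9.6174·352.3750 = 12716.845 mm³

Volume = 12716.845 mm³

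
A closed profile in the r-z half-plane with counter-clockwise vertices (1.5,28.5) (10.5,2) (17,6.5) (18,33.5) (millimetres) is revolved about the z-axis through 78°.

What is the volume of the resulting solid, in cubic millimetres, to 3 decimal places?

Profile (r,z), 4 vertices: (1.5,28.5) (10.5,2) (17,6.5) (18,33.5)
edge 0: (1.5,28.5)→(10.5,2)  cross = 1.5·2 − 10.5·28.5 = -296.2500; (r_i+r_j)·cross = 12·-296.2500 = -3555.0000
edge 1: (10.5,2)→(17,6.5)  cross = 10.5·6.5 − 17·2 = 34.2500; (r_i+r_j)·cross = 27.5·34.2500 = 941.8750
edge 2: (17,6.5)→(18,33.5)  cross = 17·33.5 − 18·6.5 = 452.5000; (r_i+r_j)·cross = 35·452.5000 = 15837.5000
edge 3: (18,33.5)→(1.5,28.5)  cross = 18·28.5 − 1.5·33.5 = 462.7500; (r_i+r_j)·cross = 19.5·462.7500 = 9023.6250
Σcross = 653.2500 → A = |Σcross|/2 = 326.6250 mm²
Σ(r_i+r_j)·cross = 22248.0000 → first moment M = |Σ|/6 = 3708.0000
R_c = M/A = 3708.0000/326.6250 = 11.3525 mm
θ = 78° = 1.361357 rad
V = θ·R_c·A = 1.361357·11.3525·326.6250 = 5047.911 mm³

Volume = 5047.911 mm³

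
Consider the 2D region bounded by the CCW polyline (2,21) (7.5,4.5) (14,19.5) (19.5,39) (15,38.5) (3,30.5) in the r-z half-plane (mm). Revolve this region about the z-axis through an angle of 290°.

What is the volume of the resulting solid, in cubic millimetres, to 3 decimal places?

Profile (r,z), 6 vertices: (2,21) (7.5,4.5) (14,19.5) (19.5,39) (15,38.5) (3,30.5)
edge 0: (2,21)→(7.5,4.5)  cross = 2·4.5 − 7.5·21 = -148.5000; (r_i+r_j)·cross = 9.5·-148.5000 = -1410.7500
edge 1: (7.5,4.5)→(14,19.5)  cross = 7.5·19.5 − 14·4.5 = 83.2500; (r_i+r_j)·cross = 21.5·83.2500 = 1789.8750
edge 2: (14,19.5)→(19.5,39)  cross = 14·39 − 19.5·19.5 = 165.7500; (r_i+r_j)·cross = 33.5·165.7500 = 5552.6250
edge 3: (19.5,39)→(15,38.5)  cross = 19.5·38.5 − 15·39 = 165.7500; (r_i+r_j)·cross = 34.5·165.7500 = 5718.3750
edge 4: (15,38.5)→(3,30.5)  cross = 15·30.5 − 3·38.5 = 342.0000; (r_i+r_j)·cross = 18·342.0000 = 6156.0000
edge 5: (3,30.5)→(2,21)  cross = 3·21 − 2·30.5 = 2.0000; (r_i+r_j)·cross = 5·2.0000 = 10.0000
Σcross = 610.2500 → A = |Σcross|/2 = 305.1250 mm²
Σ(r_i+r_j)·cross = 17816.1250 → first moment M = |Σ|/6 = 2969.3542
R_c = M/A = 2969.3542/305.1250 = 9.7316 mm
θ = 290° = 5.061455 rad
V = θ·R_c·A = 5.061455·9.7316·305.1250 = 15029.252 mm³

Volume = 15029.252 mm³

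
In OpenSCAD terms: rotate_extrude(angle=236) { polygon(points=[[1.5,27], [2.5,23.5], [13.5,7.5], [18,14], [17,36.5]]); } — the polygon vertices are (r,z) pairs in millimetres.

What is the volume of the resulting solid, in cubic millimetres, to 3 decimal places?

Profile (r,z), 5 vertices: (1.5,27) (2.5,23.5) (13.5,7.5) (18,14) (17,36.5)
edge 0: (1.5,27)→(2.5,23.5)  cross = 1.5·23.5 − 2.5·27 = -32.2500; (r_i+r_j)·cross = 4·-32.2500 = -129.0000
edge 1: (2.5,23.5)→(13.5,7.5)  cross = 2.5·7.5 − 13.5·23.5 = -298.5000; (r_i+r_j)·cross = 16·-298.5000 = -4776.0000
edge 2: (13.5,7.5)→(18,14)  cross = 13.5·14 − 18·7.5 = 54.0000; (r_i+r_j)·cross = 31.5·54.0000 = 1701.0000
edge 3: (18,14)→(17,36.5)  cross = 18·36.5 − 17·14 = 419.0000; (r_i+r_j)·cross = 35·419.0000 = 14665.0000
edge 4: (17,36.5)→(1.5,27)  cross = 17·27 − 1.5·36.5 = 404.2500; (r_i+r_j)·cross = 18.5·404.2500 = 7478.6250
Σcross = 546.5000 → A = |Σcross|/2 = 273.2500 mm²
Σ(r_i+r_j)·cross = 18939.6250 → first moment M = |Σ|/6 = 3156.6042
R_c = M/A = 3156.6042/273.2500 = 11.5521 mm
θ = 236° = 4.118977 rad
V = θ·R_c·A = 4.118977·11.5521·273.2500 = 13001.980 mm³

Volume = 13001.980 mm³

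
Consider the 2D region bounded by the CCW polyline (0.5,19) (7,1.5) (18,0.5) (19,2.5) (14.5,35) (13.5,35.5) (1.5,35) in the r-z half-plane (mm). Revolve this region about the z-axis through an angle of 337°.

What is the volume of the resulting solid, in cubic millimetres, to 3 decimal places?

Volume = 27733.477 mm³

Profile (r,z), 7 vertices: (0.5,19) (7,1.5) (18,0.5) (19,2.5) (14.5,35) (13.5,35.5) (1.5,35)
edge 0: (0.5,19)→(7,1.5)  cross = 0.5·1.5 − 7·19 = -132.2500; (r_i+r_j)·cross = 7.5·-132.2500 = -991.8750
edge 1: (7,1.5)→(18,0.5)  cross = 7·0.5 − 18·1.5 = -23.5000; (r_i+r_j)·cross = 25·-23.5000 = -587.5000
edge 2: (18,0.5)→(19,2.5)  cross = 18·2.5 − 19·0.5 = 35.5000; (r_i+r_j)·cross = 37·35.5000 = 1313.5000
edge 3: (19,2.5)→(14.5,35)  cross = 19·35 − 14.5·2.5 = 628.7500; (r_i+r_j)·cross = 33.5·628.7500 = 21063.1250
edge 4: (14.5,35)→(13.5,35.5)  cross = 14.5·35.5 − 13.5·35 = 42.2500; (r_i+r_j)·cross = 28·42.2500 = 1183.0000
edge 5: (13.5,35.5)→(1.5,35)  cross = 13.5·35 − 1.5·35.5 = 419.2500; (r_i+r_j)·cross = 15·419.2500 = 6288.7500
edge 6: (1.5,35)→(0.5,19)  cross = 1.5·19 − 0.5·35 = 11.0000; (r_i+r_j)·cross = 2·11.0000 = 22.0000
Σcross = 981.0000 → A = |Σcross|/2 = 490.5000 mm²
Σ(r_i+r_j)·cross = 28291.0000 → first moment M = |Σ|/6 = 4715.1667
R_c = M/A = 4715.1667/490.5000 = 9.6130 mm
θ = 337° = 5.881760 rad
V = θ·R_c·A = 5.881760·9.6130·490.5000 = 27733.477 mm³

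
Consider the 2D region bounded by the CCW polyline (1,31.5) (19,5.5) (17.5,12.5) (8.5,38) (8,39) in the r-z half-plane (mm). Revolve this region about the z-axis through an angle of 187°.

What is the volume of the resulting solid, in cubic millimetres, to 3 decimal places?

Volume = 5545.070 mm³

Profile (r,z), 5 vertices: (1,31.5) (19,5.5) (17.5,12.5) (8.5,38) (8,39)
edge 0: (1,31.5)→(19,5.5)  cross = 1·5.5 − 19·31.5 = -593.0000; (r_i+r_j)·cross = 20·-593.0000 = -11860.0000
edge 1: (19,5.5)→(17.5,12.5)  cross = 19·12.5 − 17.5·5.5 = 141.2500; (r_i+r_j)·cross = 36.5·141.2500 = 5155.6250
edge 2: (17.5,12.5)→(8.5,38)  cross = 17.5·38 − 8.5·12.5 = 558.7500; (r_i+r_j)·cross = 26·558.7500 = 14527.5000
edge 3: (8.5,38)→(8,39)  cross = 8.5·39 − 8·38 = 27.5000; (r_i+r_j)·cross = 16.5·27.5000 = 453.7500
edge 4: (8,39)→(1,31.5)  cross = 8·31.5 − 1·39 = 213.0000; (r_i+r_j)·cross = 9·213.0000 = 1917.0000
Σcross = 347.5000 → A = |Σcross|/2 = 173.7500 mm²
Σ(r_i+r_j)·cross = 10193.8750 → first moment M = |Σ|/6 = 1698.9792
R_c = M/A = 1698.9792/173.7500 = 9.7783 mm
θ = 187° = 3.263766 rad
V = θ·R_c·A = 3.263766·9.7783·173.7500 = 5545.070 mm³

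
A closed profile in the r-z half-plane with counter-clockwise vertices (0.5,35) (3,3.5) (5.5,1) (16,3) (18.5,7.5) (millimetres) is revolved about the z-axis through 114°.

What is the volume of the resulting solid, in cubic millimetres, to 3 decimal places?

Profile (r,z), 5 vertices: (0.5,35) (3,3.5) (5.5,1) (16,3) (18.5,7.5)
edge 0: (0.5,35)→(3,3.5)  cross = 0.5·3.5 − 3·35 = -103.2500; (r_i+r_j)·cross = 3.5·-103.2500 = -361.3750
edge 1: (3,3.5)→(5.5,1)  cross = 3·1 − 5.5·3.5 = -16.2500; (r_i+r_j)·cross = 8.5·-16.2500 = -138.1250
edge 2: (5.5,1)→(16,3)  cross = 5.5·3 − 16·1 = 0.5000; (r_i+r_j)·cross = 21.5·0.5000 = 10.7500
edge 3: (16,3)→(18.5,7.5)  cross = 16·7.5 − 18.5·3 = 64.5000; (r_i+r_j)·cross = 34.5·64.5000 = 2225.2500
edge 4: (18.5,7.5)→(0.5,35)  cross = 18.5·35 − 0.5·7.5 = 643.7500; (r_i+r_j)·cross = 19·643.7500 = 12231.2500
Σcross = 589.2500 → A = |Σcross|/2 = 294.6250 mm²
Σ(r_i+r_j)·cross = 13967.7500 → first moment M = |Σ|/6 = 2327.9583
R_c = M/A = 2327.9583/294.6250 = 7.9014 mm
θ = 114° = 1.989675 rad
V = θ·R_c·A = 1.989675·7.9014·294.6250 = 4631.881 mm³

Volume = 4631.881 mm³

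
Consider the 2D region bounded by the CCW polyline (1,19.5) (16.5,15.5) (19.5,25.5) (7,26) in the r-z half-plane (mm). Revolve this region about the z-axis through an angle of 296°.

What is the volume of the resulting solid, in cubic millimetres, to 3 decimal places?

Volume = 7315.196 mm³

Profile (r,z), 4 vertices: (1,19.5) (16.5,15.5) (19.5,25.5) (7,26)
edge 0: (1,19.5)→(16.5,15.5)  cross = 1·15.5 − 16.5·19.5 = -306.2500; (r_i+r_j)·cross = 17.5·-306.2500 = -5359.3750
edge 1: (16.5,15.5)→(19.5,25.5)  cross = 16.5·25.5 − 19.5·15.5 = 118.5000; (r_i+r_j)·cross = 36·118.5000 = 4266.0000
edge 2: (19.5,25.5)→(7,26)  cross = 19.5·26 − 7·25.5 = 328.5000; (r_i+r_j)·cross = 26.5·328.5000 = 8705.2500
edge 3: (7,26)→(1,19.5)  cross = 7·19.5 − 1·26 = 110.5000; (r_i+r_j)·cross = 8·110.5000 = 884.0000
Σcross = 251.2500 → A = |Σcross|/2 = 125.6250 mm²
Σ(r_i+r_j)·cross = 8495.8750 → first moment M = |Σ|/6 = 1415.9792
R_c = M/A = 1415.9792/125.6250 = 11.2715 mm
θ = 296° = 5.166175 rad
V = θ·R_c·A = 5.166175·11.2715·125.6250 = 7315.196 mm³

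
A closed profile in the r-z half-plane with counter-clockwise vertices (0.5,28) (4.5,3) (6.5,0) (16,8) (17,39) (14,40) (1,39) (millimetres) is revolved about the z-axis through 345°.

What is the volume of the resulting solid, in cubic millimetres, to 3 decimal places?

Profile (r,z), 7 vertices: (0.5,28) (4.5,3) (6.5,0) (16,8) (17,39) (14,40) (1,39)
edge 0: (0.5,28)→(4.5,3)  cross = 0.5·3 − 4.5·28 = -124.5000; (r_i+r_j)·cross = 5·-124.5000 = -622.5000
edge 1: (4.5,3)→(6.5,0)  cross = 4.5·0 − 6.5·3 = -19.5000; (r_i+r_j)·cross = 11·-19.5000 = -214.5000
edge 2: (6.5,0)→(16,8)  cross = 6.5·8 − 16·0 = 52.0000; (r_i+r_j)·cross = 22.5·52.0000 = 1170.0000
edge 3: (16,8)→(17,39)  cross = 16·39 − 17·8 = 488.0000; (r_i+r_j)·cross = 33·488.0000 = 16104.0000
edge 4: (17,39)→(14,40)  cross = 17·40 − 14·39 = 134.0000; (r_i+r_j)·cross = 31·134.0000 = 4154.0000
edge 5: (14,40)→(1,39)  cross = 14·39 − 1·40 = 506.0000; (r_i+r_j)·cross = 15·506.0000 = 7590.0000
edge 6: (1,39)→(0.5,28)  cross = 1·28 − 0.5·39 = 8.5000; (r_i+r_j)·cross = 1.5·8.5000 = 12.7500
Σcross = 1044.5000 → A = |Σcross|/2 = 522.2500 mm²
Σ(r_i+r_j)·cross = 28193.7500 → first moment M = |Σ|/6 = 4698.9583
R_c = M/A = 4698.9583/522.2500 = 8.9975 mm
θ = 345° = 6.021386 rad
V = θ·R_c·A = 6.021386·8.9975·522.2500 = 28294.242 mm³

Volume = 28294.242 mm³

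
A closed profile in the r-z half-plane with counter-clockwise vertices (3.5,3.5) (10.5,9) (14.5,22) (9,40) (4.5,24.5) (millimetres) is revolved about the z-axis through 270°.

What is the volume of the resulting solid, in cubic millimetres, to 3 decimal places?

Profile (r,z), 5 vertices: (3.5,3.5) (10.5,9) (14.5,22) (9,40) (4.5,24.5)
edge 0: (3.5,3.5)→(10.5,9)  cross = 3.5·9 − 10.5·3.5 = -5.2500; (r_i+r_j)·cross = 14·-5.2500 = -73.5000
edge 1: (10.5,9)→(14.5,22)  cross = 10.5·22 − 14.5·9 = 100.5000; (r_i+r_j)·cross = 25·100.5000 = 2512.5000
edge 2: (14.5,22)→(9,40)  cross = 14.5·40 − 9·22 = 382.0000; (r_i+r_j)·cross = 23.5·382.0000 = 8977.0000
edge 3: (9,40)→(4.5,24.5)  cross = 9·24.5 − 4.5·40 = 40.5000; (r_i+r_j)·cross = 13.5·40.5000 = 546.7500
edge 4: (4.5,24.5)→(3.5,3.5)  cross = 4.5·3.5 − 3.5·24.5 = -70.0000; (r_i+r_j)·cross = 8·-70.0000 = -560.0000
Σcross = 447.7500 → A = |Σcross|/2 = 223.8750 mm²
Σ(r_i+r_j)·cross = 11402.7500 → first moment M = |Σ|/6 = 1900.4583
R_c = M/A = 1900.4583/223.8750 = 8.4889 mm
θ = 270° = 4.712389 rad
V = θ·R_c·A = 4.712389·8.4889·223.8750 = 8955.699 mm³

Volume = 8955.699 mm³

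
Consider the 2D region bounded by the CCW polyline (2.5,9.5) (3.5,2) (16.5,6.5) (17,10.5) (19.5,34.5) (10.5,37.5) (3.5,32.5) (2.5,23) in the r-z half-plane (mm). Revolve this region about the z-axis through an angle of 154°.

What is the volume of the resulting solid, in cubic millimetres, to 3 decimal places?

Volume = 13214.267 mm³

Profile (r,z), 8 vertices: (2.5,9.5) (3.5,2) (16.5,6.5) (17,10.5) (19.5,34.5) (10.5,37.5) (3.5,32.5) (2.5,23)
edge 0: (2.5,9.5)→(3.5,2)  cross = 2.5·2 − 3.5·9.5 = -28.2500; (r_i+r_j)·cross = 6·-28.2500 = -169.5000
edge 1: (3.5,2)→(16.5,6.5)  cross = 3.5·6.5 − 16.5·2 = -10.2500; (r_i+r_j)·cross = 20·-10.2500 = -205.0000
edge 2: (16.5,6.5)→(17,10.5)  cross = 16.5·10.5 − 17·6.5 = 62.7500; (r_i+r_j)·cross = 33.5·62.7500 = 2102.1250
edge 3: (17,10.5)→(19.5,34.5)  cross = 17·34.5 − 19.5·10.5 = 381.7500; (r_i+r_j)·cross = 36.5·381.7500 = 13933.8750
edge 4: (19.5,34.5)→(10.5,37.5)  cross = 19.5·37.5 − 10.5·34.5 = 369.0000; (r_i+r_j)·cross = 30·369.0000 = 11070.0000
edge 5: (10.5,37.5)→(3.5,32.5)  cross = 10.5·32.5 − 3.5·37.5 = 210.0000; (r_i+r_j)·cross = 14·210.0000 = 2940.0000
edge 6: (3.5,32.5)→(2.5,23)  cross = 3.5·23 − 2.5·32.5 = -0.7500; (r_i+r_j)·cross = 6·-0.7500 = -4.5000
edge 7: (2.5,23)→(2.5,9.5)  cross = 2.5·9.5 − 2.5·23 = -33.7500; (r_i+r_j)·cross = 5·-33.7500 = -168.7500
Σcross = 950.5000 → A = |Σcross|/2 = 475.2500 mm²
Σ(r_i+r_j)·cross = 29498.2500 → first moment M = |Σ|/6 = 4916.3750
R_c = M/A = 4916.3750/475.2500 = 10.3448 mm
θ = 154° = 2.687807 rad
V = θ·R_c·A = 2.687807·10.3448·475.2500 = 13214.267 mm³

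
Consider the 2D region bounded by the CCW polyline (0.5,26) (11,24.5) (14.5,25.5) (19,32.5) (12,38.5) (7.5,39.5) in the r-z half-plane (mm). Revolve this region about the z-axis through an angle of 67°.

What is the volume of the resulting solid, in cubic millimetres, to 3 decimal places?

Volume = 1968.976 mm³

Profile (r,z), 6 vertices: (0.5,26) (11,24.5) (14.5,25.5) (19,32.5) (12,38.5) (7.5,39.5)
edge 0: (0.5,26)→(11,24.5)  cross = 0.5·24.5 − 11·26 = -273.7500; (r_i+r_j)·cross = 11.5·-273.7500 = -3148.1250
edge 1: (11,24.5)→(14.5,25.5)  cross = 11·25.5 − 14.5·24.5 = -74.7500; (r_i+r_j)·cross = 25.5·-74.7500 = -1906.1250
edge 2: (14.5,25.5)→(19,32.5)  cross = 14.5·32.5 − 19·25.5 = -13.2500; (r_i+r_j)·cross = 33.5·-13.2500 = -443.8750
edge 3: (19,32.5)→(12,38.5)  cross = 19·38.5 − 12·32.5 = 341.5000; (r_i+r_j)·cross = 31·341.5000 = 10586.5000
edge 4: (12,38.5)→(7.5,39.5)  cross = 12·39.5 − 7.5·38.5 = 185.2500; (r_i+r_j)·cross = 19.5·185.2500 = 3612.3750
edge 5: (7.5,39.5)→(0.5,26)  cross = 7.5·26 − 0.5·39.5 = 175.2500; (r_i+r_j)·cross = 8·175.2500 = 1402.0000
Σcross = 340.2500 → A = |Σcross|/2 = 170.1250 mm²
Σ(r_i+r_j)·cross = 10102.7500 → first moment M = |Σ|/6 = 1683.7917
R_c = M/A = 1683.7917/170.1250 = 9.8974 mm
θ = 67° = 1.169371 rad
V = θ·R_c·A = 1.169371·9.8974·170.1250 = 1968.976 mm³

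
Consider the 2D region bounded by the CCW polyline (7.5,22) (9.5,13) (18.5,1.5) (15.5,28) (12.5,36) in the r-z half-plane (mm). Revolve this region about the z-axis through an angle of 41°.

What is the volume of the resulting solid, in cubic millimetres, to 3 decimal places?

Profile (r,z), 5 vertices: (7.5,22) (9.5,13) (18.5,1.5) (15.5,28) (12.5,36)
edge 0: (7.5,22)→(9.5,13)  cross = 7.5·13 − 9.5·22 = -111.5000; (r_i+r_j)·cross = 17·-111.5000 = -1895.5000
edge 1: (9.5,13)→(18.5,1.5)  cross = 9.5·1.5 − 18.5·13 = -226.2500; (r_i+r_j)·cross = 28·-226.2500 = -6335.0000
edge 2: (18.5,1.5)→(15.5,28)  cross = 18.5·28 − 15.5·1.5 = 494.7500; (r_i+r_j)·cross = 34·494.7500 = 16821.5000
edge 3: (15.5,28)→(12.5,36)  cross = 15.5·36 − 12.5·28 = 208.0000; (r_i+r_j)·cross = 28·208.0000 = 5824.0000
edge 4: (12.5,36)→(7.5,22)  cross = 12.5·22 − 7.5·36 = 5.0000; (r_i+r_j)·cross = 20·5.0000 = 100.0000
Σcross = 370.0000 → A = |Σcross|/2 = 185.0000 mm²
Σ(r_i+r_j)·cross = 14515.0000 → first moment M = |Σ|/6 = 2419.1667
R_c = M/A = 2419.1667/185.0000 = 13.0766 mm
θ = 41° = 0.715585 rad
V = θ·R_c·A = 0.715585·13.0766·185.0000 = 1731.119 mm³

Volume = 1731.119 mm³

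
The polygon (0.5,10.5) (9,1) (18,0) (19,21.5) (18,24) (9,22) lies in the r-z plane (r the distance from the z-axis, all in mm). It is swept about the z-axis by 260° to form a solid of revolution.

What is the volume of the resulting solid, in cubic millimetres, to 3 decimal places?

Profile (r,z), 6 vertices: (0.5,10.5) (9,1) (18,0) (19,21.5) (18,24) (9,22)
edge 0: (0.5,10.5)→(9,1)  cross = 0.5·1 − 9·10.5 = -94.0000; (r_i+r_j)·cross = 9.5·-94.0000 = -893.0000
edge 1: (9,1)→(18,0)  cross = 9·0 − 18·1 = -18.0000; (r_i+r_j)·cross = 27·-18.0000 = -486.0000
edge 2: (18,0)→(19,21.5)  cross = 18·21.5 − 19·0 = 387.0000; (r_i+r_j)·cross = 37·387.0000 = 14319.0000
edge 3: (19,21.5)→(18,24)  cross = 19·24 − 18·21.5 = 69.0000; (r_i+r_j)·cross = 37·69.0000 = 2553.0000
edge 4: (18,24)→(9,22)  cross = 18·22 − 9·24 = 180.0000; (r_i+r_j)·cross = 27·180.0000 = 4860.0000
edge 5: (9,22)→(0.5,10.5)  cross = 9·10.5 − 0.5·22 = 83.5000; (r_i+r_j)·cross = 9.5·83.5000 = 793.2500
Σcross = 607.5000 → A = |Σcross|/2 = 303.7500 mm²
Σ(r_i+r_j)·cross = 21146.2500 → first moment M = |Σ|/6 = 3524.3750
R_c = M/A = 3524.3750/303.7500 = 11.6029 mm
θ = 260° = 4.537856 rad
V = θ·R_c·A = 4.537856·11.6029·303.7500 = 15993.106 mm³

Volume = 15993.106 mm³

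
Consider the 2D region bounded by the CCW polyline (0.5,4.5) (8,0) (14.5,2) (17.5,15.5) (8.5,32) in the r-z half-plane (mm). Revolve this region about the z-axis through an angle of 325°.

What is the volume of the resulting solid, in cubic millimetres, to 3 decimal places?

Volume = 16507.160 mm³

Profile (r,z), 5 vertices: (0.5,4.5) (8,0) (14.5,2) (17.5,15.5) (8.5,32)
edge 0: (0.5,4.5)→(8,0)  cross = 0.5·0 − 8·4.5 = -36.0000; (r_i+r_j)·cross = 8.5·-36.0000 = -306.0000
edge 1: (8,0)→(14.5,2)  cross = 8·2 − 14.5·0 = 16.0000; (r_i+r_j)·cross = 22.5·16.0000 = 360.0000
edge 2: (14.5,2)→(17.5,15.5)  cross = 14.5·15.5 − 17.5·2 = 189.7500; (r_i+r_j)·cross = 32·189.7500 = 6072.0000
edge 3: (17.5,15.5)→(8.5,32)  cross = 17.5·32 − 8.5·15.5 = 428.2500; (r_i+r_j)·cross = 26·428.2500 = 11134.5000
edge 4: (8.5,32)→(0.5,4.5)  cross = 8.5·4.5 − 0.5·32 = 22.2500; (r_i+r_j)·cross = 9·22.2500 = 200.2500
Σcross = 620.2500 → A = |Σcross|/2 = 310.1250 mm²
Σ(r_i+r_j)·cross = 17460.7500 → first moment M = |Σ|/6 = 2910.1250
R_c = M/A = 2910.1250/310.1250 = 9.3837 mm
θ = 325° = 5.672320 rad
V = θ·R_c·A = 5.672320·9.3837·310.1250 = 16507.160 mm³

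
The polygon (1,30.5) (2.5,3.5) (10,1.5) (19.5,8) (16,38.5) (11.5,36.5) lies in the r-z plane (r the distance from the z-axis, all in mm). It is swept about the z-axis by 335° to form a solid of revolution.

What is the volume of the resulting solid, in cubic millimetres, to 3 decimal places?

Profile (r,z), 6 vertices: (1,30.5) (2.5,3.5) (10,1.5) (19.5,8) (16,38.5) (11.5,36.5)
edge 0: (1,30.5)→(2.5,3.5)  cross = 1·3.5 − 2.5·30.5 = -72.7500; (r_i+r_j)·cross = 3.5·-72.7500 = -254.6250
edge 1: (2.5,3.5)→(10,1.5)  cross = 2.5·1.5 − 10·3.5 = -31.2500; (r_i+r_j)·cross = 12.5·-31.2500 = -390.6250
edge 2: (10,1.5)→(19.5,8)  cross = 10·8 − 19.5·1.5 = 50.7500; (r_i+r_j)·cross = 29.5·50.7500 = 1497.1250
edge 3: (19.5,8)→(16,38.5)  cross = 19.5·38.5 − 16·8 = 622.7500; (r_i+r_j)·cross = 35.5·622.7500 = 22107.6250
edge 4: (16,38.5)→(11.5,36.5)  cross = 16·36.5 − 11.5·38.5 = 141.2500; (r_i+r_j)·cross = 27.5·141.2500 = 3884.3750
edge 5: (11.5,36.5)→(1,30.5)  cross = 11.5·30.5 − 1·36.5 = 314.2500; (r_i+r_j)·cross = 12.5·314.2500 = 3928.1250
Σcross = 1025.0000 → A = |Σcross|/2 = 512.5000 mm²
Σ(r_i+r_j)·cross = 30772.0000 → first moment M = |Σ|/6 = 5128.6667
R_c = M/A = 5128.6667/512.5000 = 10.0072 mm
θ = 335° = 5.846853 rad
V = θ·R_c·A = 5.846853·10.0072·512.5000 = 29986.560 mm³

Volume = 29986.560 mm³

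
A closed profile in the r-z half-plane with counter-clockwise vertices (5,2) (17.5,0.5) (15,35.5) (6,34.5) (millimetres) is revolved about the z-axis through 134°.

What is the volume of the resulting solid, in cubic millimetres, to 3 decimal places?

Profile (r,z), 4 vertices: (5,2) (17.5,0.5) (15,35.5) (6,34.5)
edge 0: (5,2)→(17.5,0.5)  cross = 5·0.5 − 17.5·2 = -32.5000; (r_i+r_j)·cross = 22.5·-32.5000 = -731.2500
edge 1: (17.5,0.5)→(15,35.5)  cross = 17.5·35.5 − 15·0.5 = 613.7500; (r_i+r_j)·cross = 32.5·613.7500 = 19946.8750
edge 2: (15,35.5)→(6,34.5)  cross = 15·34.5 − 6·35.5 = 304.5000; (r_i+r_j)·cross = 21·304.5000 = 6394.5000
edge 3: (6,34.5)→(5,2)  cross = 6·2 − 5·34.5 = -160.5000; (r_i+r_j)·cross = 11·-160.5000 = -1765.5000
Σcross = 725.2500 → A = |Σcross|/2 = 362.6250 mm²
Σ(r_i+r_j)·cross = 23844.6250 → first moment M = |Σ|/6 = 3974.1042
R_c = M/A = 3974.1042/362.6250 = 10.9593 mm
θ = 134° = 2.338741 rad
V = θ·R_c·A = 2.338741·10.9593·362.6250 = 9294.401 mm³

Volume = 9294.401 mm³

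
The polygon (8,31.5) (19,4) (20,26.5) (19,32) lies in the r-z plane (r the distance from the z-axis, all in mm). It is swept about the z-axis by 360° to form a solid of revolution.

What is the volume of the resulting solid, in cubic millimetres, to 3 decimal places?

Volume = 16537.344 mm³

Profile (r,z), 4 vertices: (8,31.5) (19,4) (20,26.5) (19,32)
edge 0: (8,31.5)→(19,4)  cross = 8·4 − 19·31.5 = -566.5000; (r_i+r_j)·cross = 27·-566.5000 = -15295.5000
edge 1: (19,4)→(20,26.5)  cross = 19·26.5 − 20·4 = 423.5000; (r_i+r_j)·cross = 39·423.5000 = 16516.5000
edge 2: (20,26.5)→(19,32)  cross = 20·32 − 19·26.5 = 136.5000; (r_i+r_j)·cross = 39·136.5000 = 5323.5000
edge 3: (19,32)→(8,31.5)  cross = 19·31.5 − 8·32 = 342.5000; (r_i+r_j)·cross = 27·342.5000 = 9247.5000
Σcross = 336.0000 → A = |Σcross|/2 = 168.0000 mm²
Σ(r_i+r_j)·cross = 15792.0000 → first moment M = |Σ|/6 = 2632.0000
R_c = M/A = 2632.0000/168.0000 = 15.6667 mm
θ = 360° = 6.283185 rad
V = θ·R_c·A = 6.283185·15.6667·168.0000 = 16537.344 mm³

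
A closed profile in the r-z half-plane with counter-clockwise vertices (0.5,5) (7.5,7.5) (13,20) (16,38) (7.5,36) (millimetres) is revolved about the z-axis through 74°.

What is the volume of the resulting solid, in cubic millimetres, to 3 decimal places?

Volume = 2765.356 mm³

Profile (r,z), 5 vertices: (0.5,5) (7.5,7.5) (13,20) (16,38) (7.5,36)
edge 0: (0.5,5)→(7.5,7.5)  cross = 0.5·7.5 − 7.5·5 = -33.7500; (r_i+r_j)·cross = 8·-33.7500 = -270.0000
edge 1: (7.5,7.5)→(13,20)  cross = 7.5·20 − 13·7.5 = 52.5000; (r_i+r_j)·cross = 20.5·52.5000 = 1076.2500
edge 2: (13,20)→(16,38)  cross = 13·38 − 16·20 = 174.0000; (r_i+r_j)·cross = 29·174.0000 = 5046.0000
edge 3: (16,38)→(7.5,36)  cross = 16·36 − 7.5·38 = 291.0000; (r_i+r_j)·cross = 23.5·291.0000 = 6838.5000
edge 4: (7.5,36)→(0.5,5)  cross = 7.5·5 − 0.5·36 = 19.5000; (r_i+r_j)·cross = 8·19.5000 = 156.0000
Σcross = 503.2500 → A = |Σcross|/2 = 251.6250 mm²
Σ(r_i+r_j)·cross = 12846.7500 → first moment M = |Σ|/6 = 2141.1250
R_c = M/A = 2141.1250/251.6250 = 8.5092 mm
θ = 74° = 1.291544 rad
V = θ·R_c·A = 1.291544·8.5092·251.6250 = 2765.356 mm³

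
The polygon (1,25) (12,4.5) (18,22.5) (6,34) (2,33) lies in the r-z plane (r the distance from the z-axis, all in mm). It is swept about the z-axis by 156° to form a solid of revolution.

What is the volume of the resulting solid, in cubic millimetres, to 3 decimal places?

Profile (r,z), 5 vertices: (1,25) (12,4.5) (18,22.5) (6,34) (2,33)
edge 0: (1,25)→(12,4.5)  cross = 1·4.5 − 12·25 = -295.5000; (r_i+r_j)·cross = 13·-295.5000 = -3841.5000
edge 1: (12,4.5)→(18,22.5)  cross = 12·22.5 − 18·4.5 = 189.0000; (r_i+r_j)·cross = 30·189.0000 = 5670.0000
edge 2: (18,22.5)→(6,34)  cross = 18·34 − 6·22.5 = 477.0000; (r_i+r_j)·cross = 24·477.0000 = 11448.0000
edge 3: (6,34)→(2,33)  cross = 6·33 − 2·34 = 130.0000; (r_i+r_j)·cross = 8·130.0000 = 1040.0000
edge 4: (2,33)→(1,25)  cross = 2·25 − 1·33 = 17.0000; (r_i+r_j)·cross = 3·17.0000 = 51.0000
Σcross = 517.5000 → A = |Σcross|/2 = 258.7500 mm²
Σ(r_i+r_j)·cross = 14367.5000 → first moment M = |Σ|/6 = 2394.5833
R_c = M/A = 2394.5833/258.7500 = 9.2544 mm
θ = 156° = 2.722714 rad
V = θ·R_c·A = 2.722714·9.2544·258.7500 = 6519.765 mm³

Volume = 6519.765 mm³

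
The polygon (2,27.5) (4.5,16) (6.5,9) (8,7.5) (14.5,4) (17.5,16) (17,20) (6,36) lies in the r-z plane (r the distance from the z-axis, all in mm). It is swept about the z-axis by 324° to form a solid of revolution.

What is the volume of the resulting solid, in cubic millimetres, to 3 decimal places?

Volume = 15622.630 mm³

Profile (r,z), 8 vertices: (2,27.5) (4.5,16) (6.5,9) (8,7.5) (14.5,4) (17.5,16) (17,20) (6,36)
edge 0: (2,27.5)→(4.5,16)  cross = 2·16 − 4.5·27.5 = -91.7500; (r_i+r_j)·cross = 6.5·-91.7500 = -596.3750
edge 1: (4.5,16)→(6.5,9)  cross = 4.5·9 − 6.5·16 = -63.5000; (r_i+r_j)·cross = 11·-63.5000 = -698.5000
edge 2: (6.5,9)→(8,7.5)  cross = 6.5·7.5 − 8·9 = -23.2500; (r_i+r_j)·cross = 14.5·-23.2500 = -337.1250
edge 3: (8,7.5)→(14.5,4)  cross = 8·4 − 14.5·7.5 = -76.7500; (r_i+r_j)·cross = 22.5·-76.7500 = -1726.8750
edge 4: (14.5,4)→(17.5,16)  cross = 14.5·16 − 17.5·4 = 162.0000; (r_i+r_j)·cross = 32·162.0000 = 5184.0000
edge 5: (17.5,16)→(17,20)  cross = 17.5·20 − 17·16 = 78.0000; (r_i+r_j)·cross = 34.5·78.0000 = 2691.0000
edge 6: (17,20)→(6,36)  cross = 17·36 − 6·20 = 492.0000; (r_i+r_j)·cross = 23·492.0000 = 11316.0000
edge 7: (6,36)→(2,27.5)  cross = 6·27.5 − 2·36 = 93.0000; (r_i+r_j)·cross = 8·93.0000 = 744.0000
Σcross = 569.7500 → A = |Σcross|/2 = 284.8750 mm²
Σ(r_i+r_j)·cross = 16576.1250 → first moment M = |Σ|/6 = 2762.6875
R_c = M/A = 2762.6875/284.8750 = 9.6979 mm
θ = 324° = 5.654867 rad
V = θ·R_c·A = 5.654867·9.6979·284.8750 = 15622.630 mm³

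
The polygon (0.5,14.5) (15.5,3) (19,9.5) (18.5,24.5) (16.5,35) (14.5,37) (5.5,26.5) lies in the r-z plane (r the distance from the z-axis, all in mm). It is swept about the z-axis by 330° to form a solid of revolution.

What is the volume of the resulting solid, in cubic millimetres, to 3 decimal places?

Volume = 25081.079 mm³

Profile (r,z), 7 vertices: (0.5,14.5) (15.5,3) (19,9.5) (18.5,24.5) (16.5,35) (14.5,37) (5.5,26.5)
edge 0: (0.5,14.5)→(15.5,3)  cross = 0.5·3 − 15.5·14.5 = -223.2500; (r_i+r_j)·cross = 16·-223.2500 = -3572.0000
edge 1: (15.5,3)→(19,9.5)  cross = 15.5·9.5 − 19·3 = 90.2500; (r_i+r_j)·cross = 34.5·90.2500 = 3113.6250
edge 2: (19,9.5)→(18.5,24.5)  cross = 19·24.5 − 18.5·9.5 = 289.7500; (r_i+r_j)·cross = 37.5·289.7500 = 10865.6250
edge 3: (18.5,24.5)→(16.5,35)  cross = 18.5·35 − 16.5·24.5 = 243.2500; (r_i+r_j)·cross = 35·243.2500 = 8513.7500
edge 4: (16.5,35)→(14.5,37)  cross = 16.5·37 − 14.5·35 = 103.0000; (r_i+r_j)·cross = 31·103.0000 = 3193.0000
edge 5: (14.5,37)→(5.5,26.5)  cross = 14.5·26.5 − 5.5·37 = 180.7500; (r_i+r_j)·cross = 20·180.7500 = 3615.0000
edge 6: (5.5,26.5)→(0.5,14.5)  cross = 5.5·14.5 − 0.5·26.5 = 66.5000; (r_i+r_j)·cross = 6·66.5000 = 399.0000
Σcross = 750.2500 → A = |Σcross|/2 = 375.1250 mm²
Σ(r_i+r_j)·cross = 26128.0000 → first moment M = |Σ|/6 = 4354.6667
R_c = M/A = 4354.6667/375.1250 = 11.6086 mm
θ = 330° = 5.759587 rad
V = θ·R_c·A = 5.759587·11.6086·375.1250 = 25081.079 mm³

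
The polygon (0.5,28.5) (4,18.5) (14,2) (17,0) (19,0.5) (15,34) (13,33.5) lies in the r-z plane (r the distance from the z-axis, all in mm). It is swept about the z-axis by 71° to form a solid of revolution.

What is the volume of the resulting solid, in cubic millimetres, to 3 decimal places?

Profile (r,z), 7 vertices: (0.5,28.5) (4,18.5) (14,2) (17,0) (19,0.5) (15,34) (13,33.5)
edge 0: (0.5,28.5)→(4,18.5)  cross = 0.5·18.5 − 4·28.5 = -104.7500; (r_i+r_j)·cross = 4.5·-104.7500 = -471.3750
edge 1: (4,18.5)→(14,2)  cross = 4·2 − 14·18.5 = -251.0000; (r_i+r_j)·cross = 18·-251.0000 = -4518.0000
edge 2: (14,2)→(17,0)  cross = 14·0 − 17·2 = -34.0000; (r_i+r_j)·cross = 31·-34.0000 = -1054.0000
edge 3: (17,0)→(19,0.5)  cross = 17·0.5 − 19·0 = 8.5000; (r_i+r_j)·cross = 36·8.5000 = 306.0000
edge 4: (19,0.5)→(15,34)  cross = 19·34 − 15·0.5 = 638.5000; (r_i+r_j)·cross = 34·638.5000 = 21709.0000
edge 5: (15,34)→(13,33.5)  cross = 15·33.5 − 13·34 = 60.5000; (r_i+r_j)·cross = 28·60.5000 = 1694.0000
edge 6: (13,33.5)→(0.5,28.5)  cross = 13·28.5 − 0.5·33.5 = 353.7500; (r_i+r_j)·cross = 13.5·353.7500 = 4775.6250
Σcross = 671.5000 → A = |Σcross|/2 = 335.7500 mm²
Σ(r_i+r_j)·cross = 22441.2500 → first moment M = |Σ|/6 = 3740.2083
R_c = M/A = 3740.2083/335.7500 = 11.1399 mm
θ = 71° = 1.239184 rad
V = θ·R_c·A = 1.239184·11.1399·335.7500 = 4634.805 mm³

Volume = 4634.805 mm³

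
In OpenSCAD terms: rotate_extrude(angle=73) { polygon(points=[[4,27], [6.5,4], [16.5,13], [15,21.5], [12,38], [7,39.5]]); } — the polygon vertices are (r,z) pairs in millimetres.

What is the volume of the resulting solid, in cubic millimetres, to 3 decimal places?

Profile (r,z), 6 vertices: (4,27) (6.5,4) (16.5,13) (15,21.5) (12,38) (7,39.5)
edge 0: (4,27)→(6.5,4)  cross = 4·4 − 6.5·27 = -159.5000; (r_i+r_j)·cross = 10.5·-159.5000 = -1674.7500
edge 1: (6.5,4)→(16.5,13)  cross = 6.5·13 − 16.5·4 = 18.5000; (r_i+r_j)·cross = 23·18.5000 = 425.5000
edge 2: (16.5,13)→(15,21.5)  cross = 16.5·21.5 − 15·13 = 159.7500; (r_i+r_j)·cross = 31.5·159.7500 = 5032.1250
edge 3: (15,21.5)→(12,38)  cross = 15·38 − 12·21.5 = 312.0000; (r_i+r_j)·cross = 27·312.0000 = 8424.0000
edge 4: (12,38)→(7,39.5)  cross = 12·39.5 − 7·38 = 208.0000; (r_i+r_j)·cross = 19·208.0000 = 3952.0000
edge 5: (7,39.5)→(4,27)  cross = 7·27 − 4·39.5 = 31.0000; (r_i+r_j)·cross = 11·31.0000 = 341.0000
Σcross = 569.7500 → A = |Σcross|/2 = 284.8750 mm²
Σ(r_i+r_j)·cross = 16499.8750 → first moment M = |Σ|/6 = 2749.9792
R_c = M/A = 2749.9792/284.8750 = 9.6533 mm
θ = 73° = 1.274090 rad
V = θ·R_c·A = 1.274090·9.6533·284.8750 = 3503.722 mm³

Volume = 3503.722 mm³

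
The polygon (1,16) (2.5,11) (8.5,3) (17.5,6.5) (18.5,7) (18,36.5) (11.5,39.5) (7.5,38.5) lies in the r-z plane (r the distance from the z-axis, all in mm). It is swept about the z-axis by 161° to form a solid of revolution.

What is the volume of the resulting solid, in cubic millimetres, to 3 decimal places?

Profile (r,z), 8 vertices: (1,16) (2.5,11) (8.5,3) (17.5,6.5) (18.5,7) (18,36.5) (11.5,39.5) (7.5,38.5)
edge 0: (1,16)→(2.5,11)  cross = 1·11 − 2.5·16 = -29.0000; (r_i+r_j)·cross = 3.5·-29.0000 = -101.5000
edge 1: (2.5,11)→(8.5,3)  cross = 2.5·3 − 8.5·11 = -86.0000; (r_i+r_j)·cross = 11·-86.0000 = -946.0000
edge 2: (8.5,3)→(17.5,6.5)  cross = 8.5·6.5 − 17.5·3 = 2.7500; (r_i+r_j)·cross = 26·2.7500 = 71.5000
edge 3: (17.5,6.5)→(18.5,7)  cross = 17.5·7 − 18.5·6.5 = 2.2500; (r_i+r_j)·cross = 36·2.2500 = 81.0000
edge 4: (18.5,7)→(18,36.5)  cross = 18.5·36.5 − 18·7 = 549.2500; (r_i+r_j)·cross = 36.5·549.2500 = 20047.6250
edge 5: (18,36.5)→(11.5,39.5)  cross = 18·39.5 − 11.5·36.5 = 291.2500; (r_i+r_j)·cross = 29.5·291.2500 = 8591.8750
edge 6: (11.5,39.5)→(7.5,38.5)  cross = 11.5·38.5 − 7.5·39.5 = 146.5000; (r_i+r_j)·cross = 19·146.5000 = 2783.5000
edge 7: (7.5,38.5)→(1,16)  cross = 7.5·16 − 1·38.5 = 81.5000; (r_i+r_j)·cross = 8.5·81.5000 = 692.7500
Σcross = 958.5000 → A = |Σcross|/2 = 479.2500 mm²
Σ(r_i+r_j)·cross = 31220.7500 → first moment M = |Σ|/6 = 5203.4583
R_c = M/A = 5203.4583/479.2500 = 10.8575 mm
θ = 161° = 2.809980 rad
V = θ·R_c·A = 2.809980·10.8575·479.2500 = 14621.614 mm³

Volume = 14621.614 mm³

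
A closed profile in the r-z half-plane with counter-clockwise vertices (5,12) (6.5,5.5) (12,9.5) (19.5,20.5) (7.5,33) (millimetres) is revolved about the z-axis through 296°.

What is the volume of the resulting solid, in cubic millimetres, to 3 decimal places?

Profile (r,z), 5 vertices: (5,12) (6.5,5.5) (12,9.5) (19.5,20.5) (7.5,33)
edge 0: (5,12)→(6.5,5.5)  cross = 5·5.5 − 6.5·12 = -50.5000; (r_i+r_j)·cross = 11.5·-50.5000 = -580.7500
edge 1: (6.5,5.5)→(12,9.5)  cross = 6.5·9.5 − 12·5.5 = -4.2500; (r_i+r_j)·cross = 18.5·-4.2500 = -78.6250
edge 2: (12,9.5)→(19.5,20.5)  cross = 12·20.5 − 19.5·9.5 = 60.7500; (r_i+r_j)·cross = 31.5·60.7500 = 1913.6250
edge 3: (19.5,20.5)→(7.5,33)  cross = 19.5·33 − 7.5·20.5 = 489.7500; (r_i+r_j)·cross = 27·489.7500 = 13223.2500
edge 4: (7.5,33)→(5,12)  cross = 7.5·12 − 5·33 = -75.0000; (r_i+r_j)·cross = 12.5·-75.0000 = -937.5000
Σcross = 420.7500 → A = |Σcross|/2 = 210.3750 mm²
Σ(r_i+r_j)·cross = 13540.0000 → first moment M = |Σ|/6 = 2256.6667
R_c = M/A = 2256.6667/210.3750 = 10.7269 mm
θ = 296° = 5.166175 rad
V = θ·R_c·A = 5.166175·10.7269·210.3750 = 11658.334 mm³

Volume = 11658.334 mm³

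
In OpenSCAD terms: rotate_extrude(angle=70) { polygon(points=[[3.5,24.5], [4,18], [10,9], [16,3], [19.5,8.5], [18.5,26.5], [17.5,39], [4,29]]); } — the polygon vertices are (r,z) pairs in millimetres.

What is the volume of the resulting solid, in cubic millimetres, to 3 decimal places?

Profile (r,z), 8 vertices: (3.5,24.5) (4,18) (10,9) (16,3) (19.5,8.5) (18.5,26.5) (17.5,39) (4,29)
edge 0: (3.5,24.5)→(4,18)  cross = 3.5·18 − 4·24.5 = -35.0000; (r_i+r_j)·cross = 7.5·-35.0000 = -262.5000
edge 1: (4,18)→(10,9)  cross = 4·9 − 10·18 = -144.0000; (r_i+r_j)·cross = 14·-144.0000 = -2016.0000
edge 2: (10,9)→(16,3)  cross = 10·3 − 16·9 = -114.0000; (r_i+r_j)·cross = 26·-114.0000 = -2964.0000
edge 3: (16,3)→(19.5,8.5)  cross = 16·8.5 − 19.5·3 = 77.5000; (r_i+r_j)·cross = 35.5·77.5000 = 2751.2500
edge 4: (19.5,8.5)→(18.5,26.5)  cross = 19.5·26.5 − 18.5·8.5 = 359.5000; (r_i+r_j)·cross = 38·359.5000 = 13661.0000
edge 5: (18.5,26.5)→(17.5,39)  cross = 18.5·39 − 17.5·26.5 = 257.7500; (r_i+r_j)·cross = 36·257.7500 = 9279.0000
edge 6: (17.5,39)→(4,29)  cross = 17.5·29 − 4·39 = 351.5000; (r_i+r_j)·cross = 21.5·351.5000 = 7557.2500
edge 7: (4,29)→(3.5,24.5)  cross = 4·24.5 − 3.5·29 = -3.5000; (r_i+r_j)·cross = 7.5·-3.5000 = -26.2500
Σcross = 749.7500 → A = |Σcross|/2 = 374.8750 mm²
Σ(r_i+r_j)·cross = 27979.7500 → first moment M = |Σ|/6 = 4663.2917
R_c = M/A = 4663.2917/374.8750 = 12.4396 mm
θ = 70° = 1.221730 rad
V = θ·R_c·A = 1.221730·12.4396·374.8750 = 5697.286 mm³

Volume = 5697.286 mm³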